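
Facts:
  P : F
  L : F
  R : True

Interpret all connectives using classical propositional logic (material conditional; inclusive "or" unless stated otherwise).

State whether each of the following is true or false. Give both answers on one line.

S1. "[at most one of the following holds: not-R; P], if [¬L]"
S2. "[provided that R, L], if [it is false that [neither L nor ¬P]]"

S1 true; S2 false

S1: Parsed as ¬L → (¬R ↑ P)

¬L = ¬F = T
¬R = ¬T = F
¬R ↑ P = F ↑ F = T
¬L → (¬R ↑ P) = T → T = T
Hence S1 is true.

S2: This is ¬(L ↓ ¬P) → (R → L).

¬P = ¬F = T
L ↓ ¬P = F ↓ T = F
¬(L ↓ ¬P) = ¬F = T
R → L = T → F = F
¬(L ↓ ¬P) → (R → L) = T → F = F
Hence S2 is false.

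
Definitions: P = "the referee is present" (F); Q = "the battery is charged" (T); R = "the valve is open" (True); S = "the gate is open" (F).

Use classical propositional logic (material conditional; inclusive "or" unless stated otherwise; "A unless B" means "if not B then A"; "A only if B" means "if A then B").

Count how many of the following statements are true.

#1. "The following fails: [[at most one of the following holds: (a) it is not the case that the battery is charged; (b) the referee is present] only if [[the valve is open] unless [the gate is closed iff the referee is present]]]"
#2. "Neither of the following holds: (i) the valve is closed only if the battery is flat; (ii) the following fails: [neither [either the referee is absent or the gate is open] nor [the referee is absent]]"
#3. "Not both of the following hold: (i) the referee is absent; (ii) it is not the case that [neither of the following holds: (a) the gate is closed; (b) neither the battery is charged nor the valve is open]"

#1: In symbols: ~((~Q nand P) -> (R | (~S <-> P)))

~Q = ~T = F
~Q nand P = F nand F = T
~S = ~F = T
~S <-> P = T <-> F = F
R | (~S <-> P) = T | F = T
(~Q nand P) -> (R | (~S <-> P)) = T -> T = T
~((~Q nand P) -> (R | (~S <-> P))) = ~T = F
So #1 is false.

#2: Formalization: (~R -> ~Q) nor ~((~P | S) nor ~P)

~R = ~T = F
~Q = ~T = F
~R -> ~Q = F -> F = T
~P = ~F = T
~P | S = T | F = T
~P = ~F = T
(~P | S) nor ~P = T nor T = F
~((~P | S) nor ~P) = ~F = T
(~R -> ~Q) nor ~((~P | S) nor ~P) = T nor T = F
Thus #2 is false.

#3: This is ~P nand ~(~S nor (Q nor R)).

~P = ~F = T
~S = ~F = T
Q nor R = T nor T = F
~S nor (Q nor R) = T nor F = F
~(~S nor (Q nor R)) = ~F = T
~P nand ~(~S nor (Q nor R)) = T nand T = F
Thus #3 is false.

True statements: 0 (none).

0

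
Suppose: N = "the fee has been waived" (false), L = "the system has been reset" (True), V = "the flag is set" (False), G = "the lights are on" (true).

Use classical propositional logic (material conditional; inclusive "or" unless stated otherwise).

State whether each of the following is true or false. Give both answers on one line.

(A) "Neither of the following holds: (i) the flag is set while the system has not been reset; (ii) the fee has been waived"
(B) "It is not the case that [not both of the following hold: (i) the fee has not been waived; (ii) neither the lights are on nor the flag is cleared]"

(A) True; (B) False

(A): Parsed as (V ∧ ¬L) ↓ N

¬L = ¬T = F
V ∧ ¬L = F ∧ F = F
(V ∧ ¬L) ↓ N = F ↓ F = T
Thus (A) is true.

(B): Parsed as ¬(¬N ↑ (G ↓ ¬V))

¬N = ¬F = T
¬V = ¬F = T
G ↓ ¬V = T ↓ T = F
¬N ↑ (G ↓ ¬V) = T ↑ F = T
¬(¬N ↑ (G ↓ ¬V)) = ¬T = F
Hence (B) is false.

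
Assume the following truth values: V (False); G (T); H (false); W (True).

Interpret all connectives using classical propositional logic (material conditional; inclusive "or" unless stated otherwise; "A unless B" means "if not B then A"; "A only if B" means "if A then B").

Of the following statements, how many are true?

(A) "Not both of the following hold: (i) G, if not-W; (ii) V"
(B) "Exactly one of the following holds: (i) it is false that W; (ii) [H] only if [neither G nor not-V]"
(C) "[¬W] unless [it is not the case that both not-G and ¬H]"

(A): Formalization: (not W -> G) nand V

not W = not True = False
not W -> G = False -> True = True
(not W -> G) nand V = True nand False = True
Thus (A) is true.

(B): In symbols: not W xor (H -> (G nor not V))

not W = not True = False
not V = not False = True
G nor not V = True nor True = False
H -> (G nor not V) = False -> False = True
not W xor (H -> (G nor not V)) = False xor True = True
So (B) is true.

(C): In symbols: not W or (not G nand not H)

not W = not True = False
not G = not True = False
not H = not False = True
not G nand not H = False nand True = True
not W or (not G nand not H) = False or True = True
So (C) is true.

3 of the 3 statements are true ((A), (B), (C)).

3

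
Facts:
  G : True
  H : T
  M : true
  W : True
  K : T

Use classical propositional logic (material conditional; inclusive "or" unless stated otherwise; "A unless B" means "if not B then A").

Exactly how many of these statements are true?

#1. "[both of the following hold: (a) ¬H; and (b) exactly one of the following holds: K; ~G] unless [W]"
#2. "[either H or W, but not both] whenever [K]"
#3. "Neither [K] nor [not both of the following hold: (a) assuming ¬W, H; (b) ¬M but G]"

#1: Formalization: (¬H ∧ (K ⊕ ¬G)) ∨ W

¬H = ¬T = F
¬G = ¬T = F
K ⊕ ¬G = T ⊕ F = T
¬H ∧ (K ⊕ ¬G) = F ∧ T = F
(¬H ∧ (K ⊕ ¬G)) ∨ W = F ∨ T = T
So #1 is true.

#2: In symbols: K → (H ⊕ W)

H ⊕ W = T ⊕ T = F
K → (H ⊕ W) = T → F = F
So #2 is false.

#3: Formalization: K ↓ ((¬W → H) ↑ (¬M ∧ G))

¬W = ¬T = F
¬W → H = F → T = T
¬M = ¬T = F
¬M ∧ G = F ∧ T = F
(¬W → H) ↑ (¬M ∧ G) = T ↑ F = T
K ↓ ((¬W → H) ↑ (¬M ∧ G)) = T ↓ T = F
Hence #3 is false.

True statements: 1 (#1).

1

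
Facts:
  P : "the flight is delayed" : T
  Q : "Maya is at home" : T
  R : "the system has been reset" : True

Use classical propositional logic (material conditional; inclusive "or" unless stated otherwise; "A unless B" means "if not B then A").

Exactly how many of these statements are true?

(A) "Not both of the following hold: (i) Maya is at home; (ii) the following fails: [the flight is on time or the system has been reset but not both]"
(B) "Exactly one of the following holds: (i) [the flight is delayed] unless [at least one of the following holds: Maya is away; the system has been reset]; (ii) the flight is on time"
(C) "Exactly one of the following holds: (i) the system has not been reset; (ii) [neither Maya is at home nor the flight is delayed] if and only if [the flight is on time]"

3

(A): Formalization: Q ↑ ¬(¬P ⊕ R)

¬P = ¬T = F
¬P ⊕ R = F ⊕ T = T
¬(¬P ⊕ R) = ¬T = F
Q ↑ ¬(¬P ⊕ R) = T ↑ F = T
Thus (A) is true.

(B): Parsed as (P ∨ (¬Q ∨ R)) ⊕ ¬P

¬Q = ¬T = F
¬Q ∨ R = F ∨ T = T
P ∨ (¬Q ∨ R) = T ∨ T = T
¬P = ¬T = F
(P ∨ (¬Q ∨ R)) ⊕ ¬P = T ⊕ F = T
Thus (B) is true.

(C): Parsed as ¬R ⊕ ((Q ↓ P) ↔ ¬P)

¬R = ¬T = F
Q ↓ P = T ↓ T = F
¬P = ¬T = F
(Q ↓ P) ↔ ¬P = F ↔ F = T
¬R ⊕ ((Q ↓ P) ↔ ¬P) = F ⊕ T = T
So (C) is true.

3 of the 3 statements are true ((A), (B), (C)).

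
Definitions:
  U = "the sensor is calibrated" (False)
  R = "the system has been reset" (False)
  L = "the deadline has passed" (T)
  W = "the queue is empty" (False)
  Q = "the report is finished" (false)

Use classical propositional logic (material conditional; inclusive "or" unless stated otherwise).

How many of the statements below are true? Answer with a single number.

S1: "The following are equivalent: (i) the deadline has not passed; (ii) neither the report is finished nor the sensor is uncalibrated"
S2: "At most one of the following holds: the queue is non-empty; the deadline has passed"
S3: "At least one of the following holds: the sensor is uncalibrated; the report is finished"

S1: In symbols: not L iff (Q nor not U)

not L = not True = False
not U = not False = True
Q nor not U = False nor True = False
not L iff (Q nor not U) = False iff False = True
Thus S1 is true.

S2: This is not W nand L.

not W = not False = True
not W nand L = True nand True = False
So S2 is false.

S3: This is not U or Q.

not U = not False = True
not U or Q = True or False = True
Thus S3 is true.

True statements: 2 (S1, S3).

2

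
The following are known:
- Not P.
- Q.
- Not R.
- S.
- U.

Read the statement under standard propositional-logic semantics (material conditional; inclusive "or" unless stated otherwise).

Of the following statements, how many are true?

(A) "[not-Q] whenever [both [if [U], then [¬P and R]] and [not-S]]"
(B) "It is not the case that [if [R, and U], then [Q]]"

1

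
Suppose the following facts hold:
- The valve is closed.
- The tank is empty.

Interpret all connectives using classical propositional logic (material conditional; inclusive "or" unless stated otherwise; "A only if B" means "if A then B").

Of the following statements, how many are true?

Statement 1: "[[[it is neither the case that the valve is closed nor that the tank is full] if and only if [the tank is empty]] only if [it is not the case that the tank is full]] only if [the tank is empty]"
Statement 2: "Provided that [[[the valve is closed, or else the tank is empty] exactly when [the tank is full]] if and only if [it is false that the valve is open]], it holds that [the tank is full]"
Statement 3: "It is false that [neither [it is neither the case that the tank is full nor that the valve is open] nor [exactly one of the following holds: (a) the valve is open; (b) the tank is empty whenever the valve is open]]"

3

Let P = "the valve is open" (F), Q = "the tank is full" (F).

Statement 1: In symbols: (((¬P ↓ Q) ↔ ¬Q) → ¬Q) → ¬Q

¬P = ¬F = T
¬P ↓ Q = T ↓ F = F
¬Q = ¬F = T
(¬P ↓ Q) ↔ ¬Q = F ↔ T = F
¬Q = ¬F = T
((¬P ↓ Q) ↔ ¬Q) → ¬Q = F → T = T
¬Q = ¬F = T
(((¬P ↓ Q) ↔ ¬Q) → ¬Q) → ¬Q = T → T = T
Hence Statement 1 is true.

Statement 2: Parsed as (((¬P ∨ ¬Q) ↔ Q) ↔ ¬P) → Q

¬P = ¬F = T
¬Q = ¬F = T
¬P ∨ ¬Q = T ∨ T = T
(¬P ∨ ¬Q) ↔ Q = T ↔ F = F
¬P = ¬F = T
((¬P ∨ ¬Q) ↔ Q) ↔ ¬P = F ↔ T = F
(((¬P ∨ ¬Q) ↔ Q) ↔ ¬P) → Q = F → F = T
So Statement 2 is true.

Statement 3: Formalization: ¬((Q ↓ P) ↓ (P ⊕ (P → ¬Q)))

Q ↓ P = F ↓ F = T
¬Q = ¬F = T
P → ¬Q = F → T = T
P ⊕ (P → ¬Q) = F ⊕ T = T
(Q ↓ P) ↓ (P ⊕ (P → ¬Q)) = T ↓ T = F
¬((Q ↓ P) ↓ (P ⊕ (P → ¬Q))) = ¬F = T
Thus Statement 3 is true.

3 of the 3 statements are true (Statement 1, Statement 2, Statement 3).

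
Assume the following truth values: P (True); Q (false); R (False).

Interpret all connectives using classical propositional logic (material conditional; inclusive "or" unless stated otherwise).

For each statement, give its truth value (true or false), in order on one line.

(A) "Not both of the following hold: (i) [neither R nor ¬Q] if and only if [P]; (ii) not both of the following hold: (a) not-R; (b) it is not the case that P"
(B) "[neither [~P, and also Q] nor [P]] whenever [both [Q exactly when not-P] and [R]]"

(A) T; (B) T

(A): Formalization: ((R nor ~Q) <-> P) nand (~R nand ~P)

~Q = ~F = T
R nor ~Q = F nor T = F
(R nor ~Q) <-> P = F <-> T = F
~R = ~F = T
~P = ~T = F
~R nand ~P = T nand F = T
((R nor ~Q) <-> P) nand (~R nand ~P) = F nand T = T
Hence (A) is true.

(B): In symbols: ((Q <-> ~P) & R) -> ((~P & Q) nor P)

~P = ~T = F
Q <-> ~P = F <-> F = T
(Q <-> ~P) & R = T & F = F
~P = ~T = F
~P & Q = F & F = F
(~P & Q) nor P = F nor T = F
((Q <-> ~P) & R) -> ((~P & Q) nor P) = F -> F = T
Hence (B) is true.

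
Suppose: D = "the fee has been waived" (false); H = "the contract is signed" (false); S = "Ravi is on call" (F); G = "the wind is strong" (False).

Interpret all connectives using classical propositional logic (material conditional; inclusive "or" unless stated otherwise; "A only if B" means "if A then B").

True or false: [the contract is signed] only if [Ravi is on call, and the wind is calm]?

True.

Parsed as H → (S ∧ ¬G)

¬G = ¬F = T
S ∧ ¬G = F ∧ T = F
H → (S ∧ ¬G) = F → F = T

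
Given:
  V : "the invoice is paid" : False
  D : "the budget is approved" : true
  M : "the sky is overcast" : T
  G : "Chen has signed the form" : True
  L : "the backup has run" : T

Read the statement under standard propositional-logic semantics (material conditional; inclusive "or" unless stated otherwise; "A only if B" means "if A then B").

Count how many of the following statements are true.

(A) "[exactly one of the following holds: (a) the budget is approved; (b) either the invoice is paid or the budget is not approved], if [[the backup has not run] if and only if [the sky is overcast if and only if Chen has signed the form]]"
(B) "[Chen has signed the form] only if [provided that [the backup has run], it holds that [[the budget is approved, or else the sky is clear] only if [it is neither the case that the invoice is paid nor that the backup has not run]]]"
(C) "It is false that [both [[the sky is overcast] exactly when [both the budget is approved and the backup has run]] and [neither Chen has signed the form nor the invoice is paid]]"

3

(A): Formalization: (~L <-> (M <-> G)) -> (D xor (V | ~D))

~L = ~T = F
M <-> G = T <-> T = T
~L <-> (M <-> G) = F <-> T = F
~D = ~T = F
V | ~D = F | F = F
D xor (V | ~D) = T xor F = T
(~L <-> (M <-> G)) -> (D xor (V | ~D)) = F -> T = T
So (A) is true.

(B): This is G -> (L -> ((D | ~M) -> (V nor ~L))).

~M = ~T = F
D | ~M = T | F = T
~L = ~T = F
V nor ~L = F nor F = T
(D | ~M) -> (V nor ~L) = T -> T = T
L -> ((D | ~M) -> (V nor ~L)) = T -> T = T
G -> (L -> ((D | ~M) -> (V nor ~L))) = T -> T = T
Hence (B) is true.

(C): Parsed as ~((M <-> (D & L)) & (G nor V))

D & L = T & T = T
M <-> (D & L) = T <-> T = T
G nor V = T nor F = F
(M <-> (D & L)) & (G nor V) = T & F = F
~((M <-> (D & L)) & (G nor V)) = ~F = T
Hence (C) is true.

3 of the 3 statements are true.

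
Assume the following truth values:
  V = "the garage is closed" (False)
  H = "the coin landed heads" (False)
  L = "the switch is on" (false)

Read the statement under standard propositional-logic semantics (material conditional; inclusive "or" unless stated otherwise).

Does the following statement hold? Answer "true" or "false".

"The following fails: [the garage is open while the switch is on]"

True.

Formalization: ~(~V & L)

~V = ~F = T
~V & L = T & F = F
~(~V & L) = ~F = T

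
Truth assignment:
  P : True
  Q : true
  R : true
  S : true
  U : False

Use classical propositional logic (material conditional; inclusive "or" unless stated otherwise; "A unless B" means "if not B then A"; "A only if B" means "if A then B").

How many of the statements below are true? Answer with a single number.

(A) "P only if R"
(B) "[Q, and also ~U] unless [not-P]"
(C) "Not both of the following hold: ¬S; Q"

(A): Parsed as P -> R

P -> R = T -> T = T
Thus (A) is true.

(B): Parsed as (Q & ~U) | ~P

~U = ~F = T
Q & ~U = T & T = T
~P = ~T = F
(Q & ~U) | ~P = T | F = T
So (B) is true.

(C): Parsed as ~S nand Q

~S = ~T = F
~S nand Q = F nand T = T
So (C) is true.

True statements: 3.

3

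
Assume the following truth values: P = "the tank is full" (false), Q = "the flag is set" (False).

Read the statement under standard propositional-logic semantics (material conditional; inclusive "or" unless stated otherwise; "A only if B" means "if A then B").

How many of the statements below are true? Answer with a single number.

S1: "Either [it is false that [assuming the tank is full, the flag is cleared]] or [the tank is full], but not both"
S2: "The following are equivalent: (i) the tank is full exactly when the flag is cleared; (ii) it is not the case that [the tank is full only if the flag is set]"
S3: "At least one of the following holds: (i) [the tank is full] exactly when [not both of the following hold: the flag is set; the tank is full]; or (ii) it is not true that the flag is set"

2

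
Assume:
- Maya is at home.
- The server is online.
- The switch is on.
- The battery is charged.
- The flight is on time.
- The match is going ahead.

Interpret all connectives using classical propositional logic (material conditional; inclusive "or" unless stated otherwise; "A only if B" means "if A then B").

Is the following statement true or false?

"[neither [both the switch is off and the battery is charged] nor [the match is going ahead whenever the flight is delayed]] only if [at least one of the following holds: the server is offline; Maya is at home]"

Let S = "the switch is on" (True), W = "the battery is charged" (True), M = "the flight is delayed" (False), Q = "the match is cancelled" (False), K = "the server is online" (True), N = "Maya is at home" (True).
Parsed as ((not S and W) nor (M -> not Q)) -> (not K or N)

not S = not True = False
not S and W = False and True = False
not Q = not False = True
M -> not Q = False -> True = True
(not S and W) nor (M -> not Q) = False nor True = False
not K = not True = False
not K or N = False or True = True
((not S and W) nor (M -> not Q)) -> (not K or N) = False -> True = True

True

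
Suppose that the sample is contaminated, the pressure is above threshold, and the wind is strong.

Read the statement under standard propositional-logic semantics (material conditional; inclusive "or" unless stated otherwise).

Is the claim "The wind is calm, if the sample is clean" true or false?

Let P = "the sample is contaminated" (T), R = "the wind is strong" (T).
In symbols: ¬P → ¬R

¬P = ¬T = F
¬R = ¬T = F
¬P → ¬R = F → F = T

True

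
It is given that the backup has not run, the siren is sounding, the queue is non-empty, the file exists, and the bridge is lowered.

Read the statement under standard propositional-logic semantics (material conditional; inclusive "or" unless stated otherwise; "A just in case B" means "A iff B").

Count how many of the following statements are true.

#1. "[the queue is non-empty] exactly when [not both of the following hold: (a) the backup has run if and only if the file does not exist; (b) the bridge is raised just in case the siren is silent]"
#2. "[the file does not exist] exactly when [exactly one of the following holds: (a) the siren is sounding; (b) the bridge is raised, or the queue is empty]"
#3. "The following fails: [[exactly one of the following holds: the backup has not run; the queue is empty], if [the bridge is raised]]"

0

Let R = "the queue is empty" (F), P = "the backup has run" (F), S = "the file exists" (T), U = "the bridge is raised" (F), Q = "the siren is sounding" (T).

#1: In symbols: ¬R ↔ ((P ↔ ¬S) ↑ (U ↔ ¬Q))

¬R = ¬F = T
¬S = ¬T = F
P ↔ ¬S = F ↔ F = T
¬Q = ¬T = F
U ↔ ¬Q = F ↔ F = T
(P ↔ ¬S) ↑ (U ↔ ¬Q) = T ↑ T = F
¬R ↔ ((P ↔ ¬S) ↑ (U ↔ ¬Q)) = T ↔ F = F
Hence #1 is false.

#2: This is ¬S ↔ (Q ⊕ (U ∨ R)).

¬S = ¬T = F
U ∨ R = F ∨ F = F
Q ⊕ (U ∨ R) = T ⊕ F = T
¬S ↔ (Q ⊕ (U ∨ R)) = F ↔ T = F
Hence #2 is false.

#3: In symbols: ¬(U → (¬P ⊕ R))

¬P = ¬F = T
¬P ⊕ R = T ⊕ F = T
U → (¬P ⊕ R) = F → T = T
¬(U → (¬P ⊕ R)) = ¬T = F
Hence #3 is false.

0 of the 3 statements are true (none).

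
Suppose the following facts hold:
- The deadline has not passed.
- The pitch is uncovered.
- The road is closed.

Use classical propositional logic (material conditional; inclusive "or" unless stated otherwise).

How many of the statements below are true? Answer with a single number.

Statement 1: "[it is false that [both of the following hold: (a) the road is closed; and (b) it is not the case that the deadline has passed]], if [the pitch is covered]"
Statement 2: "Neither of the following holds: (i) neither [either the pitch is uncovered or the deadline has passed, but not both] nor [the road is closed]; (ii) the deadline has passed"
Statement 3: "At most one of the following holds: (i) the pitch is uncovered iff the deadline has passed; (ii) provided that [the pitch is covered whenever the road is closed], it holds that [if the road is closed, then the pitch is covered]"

Let K = "the pitch is covered" (False), Q = "the road is closed" (True), V = "the deadline has passed" (False).

Statement 1: In symbols: K -> not (Q and not V)

not V = not False = True
Q and not V = True and True = True
not (Q and not V) = not True = False
K -> not (Q and not V) = False -> False = True
Thus Statement 1 is true.

Statement 2: Formalization: ((not K xor V) nor Q) nor V

not K = not False = True
not K xor V = True xor False = True
(not K xor V) nor Q = True nor True = False
((not K xor V) nor Q) nor V = False nor False = True
So Statement 2 is true.

Statement 3: This is (not K iff V) nand ((Q -> K) -> (Q -> K)).

not K = not False = True
not K iff V = True iff False = False
Q -> K = True -> False = False
Q -> K = True -> False = False
(Q -> K) -> (Q -> K) = False -> False = True
(not K iff V) nand ((Q -> K) -> (Q -> K)) = False nand True = True
Thus Statement 3 is true.

Count: 3.

3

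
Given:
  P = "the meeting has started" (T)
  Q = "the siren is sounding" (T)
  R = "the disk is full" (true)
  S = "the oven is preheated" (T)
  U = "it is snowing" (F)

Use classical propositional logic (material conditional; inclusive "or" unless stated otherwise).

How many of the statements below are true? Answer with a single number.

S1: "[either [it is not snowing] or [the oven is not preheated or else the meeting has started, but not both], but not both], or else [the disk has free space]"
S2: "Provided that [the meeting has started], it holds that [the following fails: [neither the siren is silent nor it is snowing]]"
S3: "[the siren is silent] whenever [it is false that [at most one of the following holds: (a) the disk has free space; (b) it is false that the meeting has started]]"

1

S1: Parsed as (¬U ⊕ (¬S ⊕ P)) ∨ ¬R

¬U = ¬F = T
¬S = ¬T = F
¬S ⊕ P = F ⊕ T = T
¬U ⊕ (¬S ⊕ P) = T ⊕ T = F
¬R = ¬T = F
(¬U ⊕ (¬S ⊕ P)) ∨ ¬R = F ∨ F = F
So S1 is false.

S2: In symbols: P → ¬(¬Q ↓ U)

¬Q = ¬T = F
¬Q ↓ U = F ↓ F = T
¬(¬Q ↓ U) = ¬T = F
P → ¬(¬Q ↓ U) = T → F = F
Thus S2 is false.

S3: Formalization: ¬(¬R ↑ ¬P) → ¬Q

¬R = ¬T = F
¬P = ¬T = F
¬R ↑ ¬P = F ↑ F = T
¬(¬R ↑ ¬P) = ¬T = F
¬Q = ¬T = F
¬(¬R ↑ ¬P) → ¬Q = F → F = T
Hence S3 is true.

True statements: 1 (S3).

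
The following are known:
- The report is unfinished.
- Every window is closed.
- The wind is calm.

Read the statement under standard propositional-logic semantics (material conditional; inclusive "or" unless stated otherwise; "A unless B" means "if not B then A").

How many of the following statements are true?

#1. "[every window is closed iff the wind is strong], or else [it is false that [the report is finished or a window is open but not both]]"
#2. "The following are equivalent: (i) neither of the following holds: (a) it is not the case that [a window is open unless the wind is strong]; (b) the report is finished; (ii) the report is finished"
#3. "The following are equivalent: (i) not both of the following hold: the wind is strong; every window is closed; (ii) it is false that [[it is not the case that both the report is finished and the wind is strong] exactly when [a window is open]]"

3

Let K = "a window is open" (F), G = "the wind is strong" (F), W = "the report is finished" (F).

#1: Parsed as (¬K ↔ G) ∨ ¬(W ⊕ K)

¬K = ¬F = T
¬K ↔ G = T ↔ F = F
W ⊕ K = F ⊕ F = F
¬(W ⊕ K) = ¬F = T
(¬K ↔ G) ∨ ¬(W ⊕ K) = F ∨ T = T
Thus #1 is true.

#2: In symbols: (¬(K ∨ G) ↓ W) ↔ W

K ∨ G = F ∨ F = F
¬(K ∨ G) = ¬F = T
¬(K ∨ G) ↓ W = T ↓ F = F
(¬(K ∨ G) ↓ W) ↔ W = F ↔ F = T
Hence #2 is true.

#3: This is (G ↑ ¬K) ↔ ¬((W ↑ G) ↔ K).

¬K = ¬F = T
G ↑ ¬K = F ↑ T = T
W ↑ G = F ↑ F = T
(W ↑ G) ↔ K = T ↔ F = F
¬((W ↑ G) ↔ K) = ¬F = T
(G ↑ ¬K) ↔ ¬((W ↑ G) ↔ K) = T ↔ T = T
Hence #3 is true.

Count: 3.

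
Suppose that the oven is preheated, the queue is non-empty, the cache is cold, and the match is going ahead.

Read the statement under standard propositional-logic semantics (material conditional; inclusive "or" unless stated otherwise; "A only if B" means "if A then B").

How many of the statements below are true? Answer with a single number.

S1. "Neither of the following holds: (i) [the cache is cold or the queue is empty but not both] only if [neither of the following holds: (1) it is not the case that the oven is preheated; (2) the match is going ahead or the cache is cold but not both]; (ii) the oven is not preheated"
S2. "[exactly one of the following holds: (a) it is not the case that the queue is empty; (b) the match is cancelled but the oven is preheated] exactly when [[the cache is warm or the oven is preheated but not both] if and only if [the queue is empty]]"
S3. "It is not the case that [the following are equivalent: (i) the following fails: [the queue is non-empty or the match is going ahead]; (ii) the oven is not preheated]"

0

Let R = "the cache is warm" (F), Q = "the queue is empty" (F), P = "the oven is preheated" (T), S = "the match is cancelled" (F).

S1: Parsed as ((~R xor Q) -> (~P nor (~S xor ~R))) nor ~P

~R = ~F = T
~R xor Q = T xor F = T
~P = ~T = F
~S = ~F = T
~R = ~F = T
~S xor ~R = T xor T = F
~P nor (~S xor ~R) = F nor F = T
(~R xor Q) -> (~P nor (~S xor ~R)) = T -> T = T
~P = ~T = F
((~R xor Q) -> (~P nor (~S xor ~R))) nor ~P = T nor F = F
Hence S1 is false.

S2: Parsed as (~Q xor (S & P)) <-> ((R xor P) <-> Q)

~Q = ~F = T
S & P = F & T = F
~Q xor (S & P) = T xor F = T
R xor P = F xor T = T
(R xor P) <-> Q = T <-> F = F
(~Q xor (S & P)) <-> ((R xor P) <-> Q) = T <-> F = F
Hence S2 is false.

S3: In symbols: ~(~(~Q | ~S) <-> ~P)

~Q = ~F = T
~S = ~F = T
~Q | ~S = T | T = T
~(~Q | ~S) = ~T = F
~P = ~T = F
~(~Q | ~S) <-> ~P = F <-> F = T
~(~(~Q | ~S) <-> ~P) = ~T = F
So S3 is false.

0 of the 3 statements are true (none).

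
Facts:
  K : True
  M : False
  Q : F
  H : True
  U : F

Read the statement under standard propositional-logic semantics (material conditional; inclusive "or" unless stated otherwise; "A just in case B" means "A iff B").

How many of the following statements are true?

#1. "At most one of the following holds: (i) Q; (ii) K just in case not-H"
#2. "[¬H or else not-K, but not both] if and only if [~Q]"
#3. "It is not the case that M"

2

#1: Parsed as Q nand (K iff not H)

not H = not True = False
K iff not H = True iff False = False
Q nand (K iff not H) = False nand False = True
Hence #1 is true.

#2: In symbols: (not H xor not K) iff not Q

not H = not True = False
not K = not True = False
not H xor not K = False xor False = False
not Q = not False = True
(not H xor not K) iff not Q = False iff True = False
So #2 is false.

#3: Parsed as not M

not M = not False = True
Thus #3 is true.

True statements: 2 (#1, #3).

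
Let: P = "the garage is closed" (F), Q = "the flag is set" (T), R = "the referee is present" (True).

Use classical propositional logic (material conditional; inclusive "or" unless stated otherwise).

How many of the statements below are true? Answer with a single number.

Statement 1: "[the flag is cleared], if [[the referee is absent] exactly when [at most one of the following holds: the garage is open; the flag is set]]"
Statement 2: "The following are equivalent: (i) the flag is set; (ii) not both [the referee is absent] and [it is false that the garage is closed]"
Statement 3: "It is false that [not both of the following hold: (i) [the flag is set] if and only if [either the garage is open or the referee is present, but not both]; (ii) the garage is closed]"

Statement 1: This is (¬R ↔ (¬P ↑ Q)) → ¬Q.

¬R = ¬T = F
¬P = ¬F = T
¬P ↑ Q = T ↑ T = F
¬R ↔ (¬P ↑ Q) = F ↔ F = T
¬Q = ¬T = F
(¬R ↔ (¬P ↑ Q)) → ¬Q = T → F = F
Thus Statement 1 is false.

Statement 2: This is Q ↔ (¬R ↑ ¬P).

¬R = ¬T = F
¬P = ¬F = T
¬R ↑ ¬P = F ↑ T = T
Q ↔ (¬R ↑ ¬P) = T ↔ T = T
Hence Statement 2 is true.

Statement 3: Formalization: ¬((Q ↔ (¬P ⊕ R)) ↑ P)

¬P = ¬F = T
¬P ⊕ R = T ⊕ T = F
Q ↔ (¬P ⊕ R) = T ↔ F = F
(Q ↔ (¬P ⊕ R)) ↑ P = F ↑ F = T
¬((Q ↔ (¬P ⊕ R)) ↑ P) = ¬T = F
So Statement 3 is false.

1 of the 3 statements is true (Statement 2).

1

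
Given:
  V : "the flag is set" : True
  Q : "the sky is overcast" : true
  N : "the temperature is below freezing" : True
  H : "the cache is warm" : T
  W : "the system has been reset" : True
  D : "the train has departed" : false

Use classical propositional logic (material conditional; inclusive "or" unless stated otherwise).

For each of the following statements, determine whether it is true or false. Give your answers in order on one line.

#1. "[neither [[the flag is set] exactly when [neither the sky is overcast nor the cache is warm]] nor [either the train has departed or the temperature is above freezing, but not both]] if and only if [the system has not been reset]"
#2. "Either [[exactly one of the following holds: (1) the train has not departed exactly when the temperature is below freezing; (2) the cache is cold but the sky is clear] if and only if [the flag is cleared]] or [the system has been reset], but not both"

#1 false, #2 true

#1: Formalization: ((V iff (Q nor H)) nor (D xor not N)) iff not W

Q nor H = True nor True = False
V iff (Q nor H) = True iff False = False
not N = not True = False
D xor not N = False xor False = False
(V iff (Q nor H)) nor (D xor not N) = False nor False = True
not W = not True = False
((V iff (Q nor H)) nor (D xor not N)) iff not W = True iff False = False
Hence #1 is false.

#2: In symbols: (((not D iff N) xor (not H and not Q)) iff not V) xor W

not D = not False = True
not D iff N = True iff True = True
not H = not True = False
not Q = not True = False
not H and not Q = False and False = False
(not D iff N) xor (not H and not Q) = True xor False = True
not V = not True = False
((not D iff N) xor (not H and not Q)) iff not V = True iff False = False
(((not D iff N) xor (not H and not Q)) iff not V) xor W = False xor True = True
Thus #2 is true.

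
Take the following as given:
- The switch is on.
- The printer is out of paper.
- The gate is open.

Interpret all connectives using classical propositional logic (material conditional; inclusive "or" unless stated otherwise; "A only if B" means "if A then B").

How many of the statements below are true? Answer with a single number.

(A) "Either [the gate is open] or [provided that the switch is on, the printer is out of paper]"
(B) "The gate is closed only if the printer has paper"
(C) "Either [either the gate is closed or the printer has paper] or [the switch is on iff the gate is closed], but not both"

2

Let R = "the gate is open" (True), P = "the switch is on" (True), Q = "the printer has paper" (False).

(A): In symbols: R or (P -> not Q)

not Q = not False = True
P -> not Q = True -> True = True
R or (P -> not Q) = True or True = True
Thus (A) is true.

(B): Formalization: not R -> Q

not R = not True = False
not R -> Q = False -> False = True
Thus (B) is true.

(C): Parsed as (not R or Q) xor (P iff not R)

not R = not True = False
not R or Q = False or False = False
not R = not True = False
P iff not R = True iff False = False
(not R or Q) xor (P iff not R) = False xor False = False
Hence (C) is false.

True statements: 2 ((A), (B)).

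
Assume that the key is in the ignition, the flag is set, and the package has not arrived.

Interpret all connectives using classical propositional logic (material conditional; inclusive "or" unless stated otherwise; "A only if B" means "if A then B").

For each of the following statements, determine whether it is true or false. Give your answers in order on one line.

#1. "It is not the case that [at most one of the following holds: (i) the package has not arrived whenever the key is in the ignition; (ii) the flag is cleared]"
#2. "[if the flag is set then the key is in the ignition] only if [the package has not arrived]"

Let P = "the key is in the ignition" (T), R = "the package has arrived" (F), Q = "the flag is set" (T).

#1: Parsed as ~((P -> ~R) nand ~Q)

~R = ~F = T
P -> ~R = T -> T = T
~Q = ~T = F
(P -> ~R) nand ~Q = T nand F = T
~((P -> ~R) nand ~Q) = ~T = F
So #1 is false.

#2: This is (Q -> P) -> ~R.

Q -> P = T -> T = T
~R = ~F = T
(Q -> P) -> ~R = T -> T = T
Thus #2 is true.

#1 False; #2 True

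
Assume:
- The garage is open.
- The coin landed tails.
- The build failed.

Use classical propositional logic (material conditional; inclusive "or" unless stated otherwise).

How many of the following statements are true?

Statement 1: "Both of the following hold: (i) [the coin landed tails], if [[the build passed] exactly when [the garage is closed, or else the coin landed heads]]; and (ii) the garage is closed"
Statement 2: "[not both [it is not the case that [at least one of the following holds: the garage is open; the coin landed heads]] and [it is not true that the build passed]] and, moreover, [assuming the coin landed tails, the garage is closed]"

Let R = "the build passed" (False), P = "the garage is closed" (False), Q = "the coin landed heads" (False).

Statement 1: Formalization: ((R iff (P or Q)) -> not Q) and P

P or Q = False or False = False
R iff (P or Q) = False iff False = True
not Q = not False = True
(R iff (P or Q)) -> not Q = True -> True = True
((R iff (P or Q)) -> not Q) and P = True and False = False
Thus Statement 1 is false.

Statement 2: In symbols: (not (not P or Q) nand not R) and (not Q -> P)

not P = not False = True
not P or Q = True or False = True
not (not P or Q) = not True = False
not R = not False = True
not (not P or Q) nand not R = False nand True = True
not Q = not False = True
not Q -> P = True -> False = False
(not (not P or Q) nand not R) and (not Q -> P) = True and False = False
Hence Statement 2 is false.

Count: 0.

0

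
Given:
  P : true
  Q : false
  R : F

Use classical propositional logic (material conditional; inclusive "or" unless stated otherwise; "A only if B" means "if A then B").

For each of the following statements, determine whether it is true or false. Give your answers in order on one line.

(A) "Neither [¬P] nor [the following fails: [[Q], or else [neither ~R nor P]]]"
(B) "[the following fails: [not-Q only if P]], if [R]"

(A) false; (B) true

(A): In symbols: ¬P ↓ ¬(Q ∨ (¬R ↓ P))

¬P = ¬T = F
¬R = ¬F = T
¬R ↓ P = T ↓ T = F
Q ∨ (¬R ↓ P) = F ∨ F = F
¬(Q ∨ (¬R ↓ P)) = ¬F = T
¬P ↓ ¬(Q ∨ (¬R ↓ P)) = F ↓ T = F
Thus (A) is false.

(B): Parsed as R → ¬(¬Q → P)

¬Q = ¬F = T
¬Q → P = T → T = T
¬(¬Q → P) = ¬T = F
R → ¬(¬Q → P) = F → F = T
So (B) is true.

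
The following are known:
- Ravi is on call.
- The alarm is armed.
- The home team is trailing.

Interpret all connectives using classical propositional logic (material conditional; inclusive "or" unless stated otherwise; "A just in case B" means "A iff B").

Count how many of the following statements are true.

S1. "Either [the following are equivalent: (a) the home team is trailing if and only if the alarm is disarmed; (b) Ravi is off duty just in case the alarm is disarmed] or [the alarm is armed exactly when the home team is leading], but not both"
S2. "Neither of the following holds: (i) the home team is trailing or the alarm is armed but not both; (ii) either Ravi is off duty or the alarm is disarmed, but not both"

1

Let D = "the home team is leading" (False), R = "the alarm is armed" (True), Q = "Ravi is on call" (True).

S1: This is ((not D iff not R) iff (not Q iff not R)) xor (R iff D).

not D = not False = True
not R = not True = False
not D iff not R = True iff False = False
not Q = not True = False
not R = not True = False
not Q iff not R = False iff False = True
(not D iff not R) iff (not Q iff not R) = False iff True = False
R iff D = True iff False = False
((not D iff not R) iff (not Q iff not R)) xor (R iff D) = False xor False = False
Thus S1 is false.

S2: In symbols: (not D xor R) nor (not Q xor not R)

not D = not False = True
not D xor R = True xor True = False
not Q = not True = False
not R = not True = False
not Q xor not R = False xor False = False
(not D xor R) nor (not Q xor not R) = False nor False = True
So S2 is true.

Count: 1.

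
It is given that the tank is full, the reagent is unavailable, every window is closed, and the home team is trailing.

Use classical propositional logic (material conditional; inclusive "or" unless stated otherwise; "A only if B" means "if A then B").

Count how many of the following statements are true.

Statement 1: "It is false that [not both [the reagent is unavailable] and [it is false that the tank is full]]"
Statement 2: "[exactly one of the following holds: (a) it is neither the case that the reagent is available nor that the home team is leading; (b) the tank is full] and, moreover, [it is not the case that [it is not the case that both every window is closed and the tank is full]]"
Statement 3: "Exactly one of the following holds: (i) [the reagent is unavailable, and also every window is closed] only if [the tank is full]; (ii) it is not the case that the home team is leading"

Let Q = "the reagent is available" (F), P = "the tank is full" (T), S = "the home team is leading" (F), R = "a window is open" (F).

Statement 1: In symbols: ~(~Q nand ~P)

~Q = ~F = T
~P = ~T = F
~Q nand ~P = T nand F = T
~(~Q nand ~P) = ~T = F
Thus Statement 1 is false.

Statement 2: In symbols: ((Q nor S) xor P) & ~(~R nand P)

Q nor S = F nor F = T
(Q nor S) xor P = T xor T = F
~R = ~F = T
~R nand P = T nand T = F
~(~R nand P) = ~F = T
((Q nor S) xor P) & ~(~R nand P) = F & T = F
Thus Statement 2 is false.

Statement 3: In symbols: ((~Q & ~R) -> P) xor ~S

~Q = ~F = T
~R = ~F = T
~Q & ~R = T & T = T
(~Q & ~R) -> P = T -> T = T
~S = ~F = T
((~Q & ~R) -> P) xor ~S = T xor T = F
Hence Statement 3 is false.

True statements: 0 (none).

0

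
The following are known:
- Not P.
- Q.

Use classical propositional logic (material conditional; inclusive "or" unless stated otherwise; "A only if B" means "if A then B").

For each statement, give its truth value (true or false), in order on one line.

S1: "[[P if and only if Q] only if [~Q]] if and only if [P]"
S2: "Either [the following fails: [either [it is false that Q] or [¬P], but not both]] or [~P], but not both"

S1 F / S2 T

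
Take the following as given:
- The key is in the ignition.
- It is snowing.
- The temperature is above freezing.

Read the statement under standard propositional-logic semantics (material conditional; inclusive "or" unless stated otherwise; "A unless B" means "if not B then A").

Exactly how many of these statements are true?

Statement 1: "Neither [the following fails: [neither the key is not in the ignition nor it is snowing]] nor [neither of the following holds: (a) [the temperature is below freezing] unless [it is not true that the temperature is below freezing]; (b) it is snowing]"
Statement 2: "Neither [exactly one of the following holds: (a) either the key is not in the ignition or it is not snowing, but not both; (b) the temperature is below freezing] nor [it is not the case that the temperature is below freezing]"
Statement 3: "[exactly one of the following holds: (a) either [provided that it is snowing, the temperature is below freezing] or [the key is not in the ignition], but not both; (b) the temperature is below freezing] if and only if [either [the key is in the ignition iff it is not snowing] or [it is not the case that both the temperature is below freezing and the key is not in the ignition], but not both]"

0

Let P = "the key is in the ignition" (T), Q = "it is snowing" (T), R = "the temperature is below freezing" (F).

Statement 1: In symbols: ~(~P nor Q) nor ((R | ~R) nor Q)

~P = ~T = F
~P nor Q = F nor T = F
~(~P nor Q) = ~F = T
~R = ~F = T
R | ~R = F | T = T
(R | ~R) nor Q = T nor T = F
~(~P nor Q) nor ((R | ~R) nor Q) = T nor F = F
Thus Statement 1 is false.

Statement 2: Formalization: ((~P xor ~Q) xor R) nor ~R

~P = ~T = F
~Q = ~T = F
~P xor ~Q = F xor F = F
(~P xor ~Q) xor R = F xor F = F
~R = ~F = T
((~P xor ~Q) xor R) nor ~R = F nor T = F
So Statement 2 is false.

Statement 3: In symbols: (((Q -> R) xor ~P) xor R) <-> ((P <-> ~Q) xor (R nand ~P))

Q -> R = T -> F = F
~P = ~T = F
(Q -> R) xor ~P = F xor F = F
((Q -> R) xor ~P) xor R = F xor F = F
~Q = ~T = F
P <-> ~Q = T <-> F = F
~P = ~T = F
R nand ~P = F nand F = T
(P <-> ~Q) xor (R nand ~P) = F xor T = T
(((Q -> R) xor ~P) xor R) <-> ((P <-> ~Q) xor (R nand ~P)) = F <-> T = F
Thus Statement 3 is false.

True statements: 0 (none).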